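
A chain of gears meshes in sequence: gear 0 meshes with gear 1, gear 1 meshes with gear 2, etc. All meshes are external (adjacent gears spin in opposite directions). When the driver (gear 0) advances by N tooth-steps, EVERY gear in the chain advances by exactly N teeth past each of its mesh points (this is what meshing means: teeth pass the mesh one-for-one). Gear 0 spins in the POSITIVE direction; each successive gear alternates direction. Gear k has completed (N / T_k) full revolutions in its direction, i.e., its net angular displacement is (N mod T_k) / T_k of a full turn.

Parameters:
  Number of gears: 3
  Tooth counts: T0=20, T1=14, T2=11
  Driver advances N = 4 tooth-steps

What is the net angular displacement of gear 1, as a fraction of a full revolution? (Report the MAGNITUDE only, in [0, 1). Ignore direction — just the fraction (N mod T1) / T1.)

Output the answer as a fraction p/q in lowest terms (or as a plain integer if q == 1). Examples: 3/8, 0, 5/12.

Chain of 3 gears, tooth counts: [20, 14, 11]
  gear 0: T0=20, direction=positive, advance = 4 mod 20 = 4 teeth = 4/20 turn
  gear 1: T1=14, direction=negative, advance = 4 mod 14 = 4 teeth = 4/14 turn
  gear 2: T2=11, direction=positive, advance = 4 mod 11 = 4 teeth = 4/11 turn
Gear 1: 4 mod 14 = 4
Fraction = 4 / 14 = 2/7 (gcd(4,14)=2) = 2/7

Answer: 2/7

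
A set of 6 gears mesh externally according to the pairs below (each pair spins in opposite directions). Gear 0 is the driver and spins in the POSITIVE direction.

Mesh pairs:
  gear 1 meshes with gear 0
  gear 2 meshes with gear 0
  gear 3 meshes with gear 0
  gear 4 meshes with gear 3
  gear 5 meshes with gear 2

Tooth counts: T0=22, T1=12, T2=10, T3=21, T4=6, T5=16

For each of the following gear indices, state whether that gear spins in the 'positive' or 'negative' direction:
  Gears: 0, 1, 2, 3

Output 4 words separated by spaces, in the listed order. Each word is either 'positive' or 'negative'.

Gear 0 (driver): positive (depth 0)
  gear 1: meshes with gear 0 -> depth 1 -> negative (opposite of gear 0)
  gear 2: meshes with gear 0 -> depth 1 -> negative (opposite of gear 0)
  gear 3: meshes with gear 0 -> depth 1 -> negative (opposite of gear 0)
  gear 4: meshes with gear 3 -> depth 2 -> positive (opposite of gear 3)
  gear 5: meshes with gear 2 -> depth 2 -> positive (opposite of gear 2)
Queried indices 0, 1, 2, 3 -> positive, negative, negative, negative

Answer: positive negative negative negative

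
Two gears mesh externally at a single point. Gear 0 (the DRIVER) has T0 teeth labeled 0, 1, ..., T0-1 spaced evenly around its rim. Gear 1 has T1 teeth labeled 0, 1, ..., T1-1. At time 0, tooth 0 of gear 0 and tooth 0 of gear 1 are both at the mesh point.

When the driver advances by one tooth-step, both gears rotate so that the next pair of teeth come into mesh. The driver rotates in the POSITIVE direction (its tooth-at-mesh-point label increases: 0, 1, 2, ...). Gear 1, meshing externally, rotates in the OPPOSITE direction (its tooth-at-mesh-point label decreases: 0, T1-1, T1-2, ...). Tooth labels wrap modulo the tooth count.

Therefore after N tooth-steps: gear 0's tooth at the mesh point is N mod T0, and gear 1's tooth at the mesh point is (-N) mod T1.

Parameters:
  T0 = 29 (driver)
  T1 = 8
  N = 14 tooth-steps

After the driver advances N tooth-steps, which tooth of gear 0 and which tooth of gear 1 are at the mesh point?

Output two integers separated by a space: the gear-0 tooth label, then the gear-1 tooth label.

Answer: 14 2

Derivation:
Gear 0 (driver, T0=29): tooth at mesh = N mod T0
  14 = 0 * 29 + 14, so 14 mod 29 = 14
  gear 0 tooth = 14
Gear 1 (driven, T1=8): tooth at mesh = (-N) mod T1
  14 = 1 * 8 + 6, so 14 mod 8 = 6
  (-14) mod 8 = (-6) mod 8 = 8 - 6 = 2
Mesh after 14 steps: gear-0 tooth 14 meets gear-1 tooth 2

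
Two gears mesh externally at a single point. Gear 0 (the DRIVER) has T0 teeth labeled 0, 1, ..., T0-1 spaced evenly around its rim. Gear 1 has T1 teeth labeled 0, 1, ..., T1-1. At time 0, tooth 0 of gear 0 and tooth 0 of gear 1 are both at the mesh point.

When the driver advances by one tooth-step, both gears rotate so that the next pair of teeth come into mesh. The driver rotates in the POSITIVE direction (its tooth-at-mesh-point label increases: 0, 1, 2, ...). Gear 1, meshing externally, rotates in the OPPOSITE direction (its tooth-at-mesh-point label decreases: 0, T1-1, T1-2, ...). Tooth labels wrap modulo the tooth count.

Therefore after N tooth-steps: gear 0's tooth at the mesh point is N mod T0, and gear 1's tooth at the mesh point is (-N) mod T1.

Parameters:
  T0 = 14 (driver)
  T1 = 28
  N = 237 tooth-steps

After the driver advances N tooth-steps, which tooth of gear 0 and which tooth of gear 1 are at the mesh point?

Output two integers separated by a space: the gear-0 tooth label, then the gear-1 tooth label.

Answer: 13 15

Derivation:
Gear 0 (driver, T0=14): tooth at mesh = N mod T0
  237 = 16 * 14 + 13, so 237 mod 14 = 13
  gear 0 tooth = 13
Gear 1 (driven, T1=28): tooth at mesh = (-N) mod T1
  237 = 8 * 28 + 13, so 237 mod 28 = 13
  (-237) mod 28 = (-13) mod 28 = 28 - 13 = 15
Mesh after 237 steps: gear-0 tooth 13 meets gear-1 tooth 15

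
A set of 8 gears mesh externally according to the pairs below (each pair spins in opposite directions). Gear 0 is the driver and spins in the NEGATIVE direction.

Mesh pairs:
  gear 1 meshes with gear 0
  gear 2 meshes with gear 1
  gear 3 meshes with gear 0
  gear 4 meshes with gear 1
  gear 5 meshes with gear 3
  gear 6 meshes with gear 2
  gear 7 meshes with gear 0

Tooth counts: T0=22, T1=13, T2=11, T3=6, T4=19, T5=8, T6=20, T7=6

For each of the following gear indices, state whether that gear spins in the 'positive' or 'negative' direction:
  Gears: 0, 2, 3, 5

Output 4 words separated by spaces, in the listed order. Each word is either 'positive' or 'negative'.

Gear 0 (driver): negative (depth 0)
  gear 1: meshes with gear 0 -> depth 1 -> positive (opposite of gear 0)
  gear 2: meshes with gear 1 -> depth 2 -> negative (opposite of gear 1)
  gear 3: meshes with gear 0 -> depth 1 -> positive (opposite of gear 0)
  gear 4: meshes with gear 1 -> depth 2 -> negative (opposite of gear 1)
  gear 5: meshes with gear 3 -> depth 2 -> negative (opposite of gear 3)
  gear 6: meshes with gear 2 -> depth 3 -> positive (opposite of gear 2)
  gear 7: meshes with gear 0 -> depth 1 -> positive (opposite of gear 0)
Queried indices 0, 2, 3, 5 -> negative, negative, positive, negative

Answer: negative negative positive negative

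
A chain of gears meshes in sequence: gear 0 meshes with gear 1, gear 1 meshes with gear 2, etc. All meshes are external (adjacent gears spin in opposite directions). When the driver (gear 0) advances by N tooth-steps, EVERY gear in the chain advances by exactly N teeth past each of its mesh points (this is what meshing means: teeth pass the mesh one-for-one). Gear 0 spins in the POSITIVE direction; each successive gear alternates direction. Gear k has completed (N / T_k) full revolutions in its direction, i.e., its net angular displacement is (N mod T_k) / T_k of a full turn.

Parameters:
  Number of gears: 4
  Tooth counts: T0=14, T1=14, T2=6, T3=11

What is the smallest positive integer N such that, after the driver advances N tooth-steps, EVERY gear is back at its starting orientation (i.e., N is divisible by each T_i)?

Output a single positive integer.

Answer: 462

Derivation:
Gear k returns to start when N is a multiple of T_k.
All gears at start simultaneously when N is a common multiple of [14, 14, 6, 11]; the smallest such N is lcm(14, 14, 6, 11).
Start: lcm = T0 = 14
Fold in T1=14: gcd(14, 14) = 14; lcm(14, 14) = 14 * 14 / 14 = 196 / 14 = 14
Fold in T2=6: gcd(14, 6) = 2; lcm(14, 6) = 14 * 6 / 2 = 84 / 2 = 42
Fold in T3=11: gcd(42, 11) = 1; lcm(42, 11) = 42 * 11 / 1 = 462 / 1 = 462
Full cycle length = 462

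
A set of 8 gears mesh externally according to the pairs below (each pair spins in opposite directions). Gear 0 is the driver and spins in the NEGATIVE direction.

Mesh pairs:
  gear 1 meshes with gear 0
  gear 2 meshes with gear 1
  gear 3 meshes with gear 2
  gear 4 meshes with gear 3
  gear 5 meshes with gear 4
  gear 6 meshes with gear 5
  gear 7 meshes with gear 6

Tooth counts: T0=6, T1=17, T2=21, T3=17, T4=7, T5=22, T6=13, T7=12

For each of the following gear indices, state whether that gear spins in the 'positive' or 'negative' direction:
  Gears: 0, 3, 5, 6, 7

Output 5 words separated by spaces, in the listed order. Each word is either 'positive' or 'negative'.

Gear 0 (driver): negative (depth 0)
  gear 1: meshes with gear 0 -> depth 1 -> positive (opposite of gear 0)
  gear 2: meshes with gear 1 -> depth 2 -> negative (opposite of gear 1)
  gear 3: meshes with gear 2 -> depth 3 -> positive (opposite of gear 2)
  gear 4: meshes with gear 3 -> depth 4 -> negative (opposite of gear 3)
  gear 5: meshes with gear 4 -> depth 5 -> positive (opposite of gear 4)
  gear 6: meshes with gear 5 -> depth 6 -> negative (opposite of gear 5)
  gear 7: meshes with gear 6 -> depth 7 -> positive (opposite of gear 6)
Queried indices 0, 3, 5, 6, 7 -> negative, positive, positive, negative, positive

Answer: negative positive positive negative positive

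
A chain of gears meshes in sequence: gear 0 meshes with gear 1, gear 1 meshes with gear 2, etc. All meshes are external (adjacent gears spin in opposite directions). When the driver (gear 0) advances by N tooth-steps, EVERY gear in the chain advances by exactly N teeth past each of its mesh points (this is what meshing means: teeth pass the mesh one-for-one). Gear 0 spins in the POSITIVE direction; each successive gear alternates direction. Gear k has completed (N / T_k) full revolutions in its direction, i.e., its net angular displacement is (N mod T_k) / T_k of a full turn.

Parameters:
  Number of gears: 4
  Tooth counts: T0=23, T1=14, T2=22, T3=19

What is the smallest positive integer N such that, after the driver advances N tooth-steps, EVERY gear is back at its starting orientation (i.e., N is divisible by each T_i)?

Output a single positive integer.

Answer: 67298

Derivation:
Gear k returns to start when N is a multiple of T_k.
All gears at start simultaneously when N is a common multiple of [23, 14, 22, 19]; the smallest such N is lcm(23, 14, 22, 19).
Start: lcm = T0 = 23
Fold in T1=14: gcd(23, 14) = 1; lcm(23, 14) = 23 * 14 / 1 = 322 / 1 = 322
Fold in T2=22: gcd(322, 22) = 2; lcm(322, 22) = 322 * 22 / 2 = 7084 / 2 = 3542
Fold in T3=19: gcd(3542, 19) = 1; lcm(3542, 19) = 3542 * 19 / 1 = 67298 / 1 = 67298
Full cycle length = 67298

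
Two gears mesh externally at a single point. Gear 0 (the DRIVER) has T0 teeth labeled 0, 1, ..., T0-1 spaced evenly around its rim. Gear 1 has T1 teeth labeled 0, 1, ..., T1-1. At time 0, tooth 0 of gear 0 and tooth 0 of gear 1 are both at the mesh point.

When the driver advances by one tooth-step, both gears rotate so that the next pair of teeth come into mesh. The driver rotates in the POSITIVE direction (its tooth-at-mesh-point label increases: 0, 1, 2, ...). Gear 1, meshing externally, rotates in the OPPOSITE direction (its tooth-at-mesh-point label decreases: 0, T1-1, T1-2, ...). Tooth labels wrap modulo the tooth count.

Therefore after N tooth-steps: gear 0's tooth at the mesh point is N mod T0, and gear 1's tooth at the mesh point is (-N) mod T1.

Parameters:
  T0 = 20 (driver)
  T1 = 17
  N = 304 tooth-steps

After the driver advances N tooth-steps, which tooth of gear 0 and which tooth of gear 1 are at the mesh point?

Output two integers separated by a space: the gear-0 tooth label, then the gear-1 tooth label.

Gear 0 (driver, T0=20): tooth at mesh = N mod T0
  304 = 15 * 20 + 4, so 304 mod 20 = 4
  gear 0 tooth = 4
Gear 1 (driven, T1=17): tooth at mesh = (-N) mod T1
  304 = 17 * 17 + 15, so 304 mod 17 = 15
  (-304) mod 17 = (-15) mod 17 = 17 - 15 = 2
Mesh after 304 steps: gear-0 tooth 4 meets gear-1 tooth 2

Answer: 4 2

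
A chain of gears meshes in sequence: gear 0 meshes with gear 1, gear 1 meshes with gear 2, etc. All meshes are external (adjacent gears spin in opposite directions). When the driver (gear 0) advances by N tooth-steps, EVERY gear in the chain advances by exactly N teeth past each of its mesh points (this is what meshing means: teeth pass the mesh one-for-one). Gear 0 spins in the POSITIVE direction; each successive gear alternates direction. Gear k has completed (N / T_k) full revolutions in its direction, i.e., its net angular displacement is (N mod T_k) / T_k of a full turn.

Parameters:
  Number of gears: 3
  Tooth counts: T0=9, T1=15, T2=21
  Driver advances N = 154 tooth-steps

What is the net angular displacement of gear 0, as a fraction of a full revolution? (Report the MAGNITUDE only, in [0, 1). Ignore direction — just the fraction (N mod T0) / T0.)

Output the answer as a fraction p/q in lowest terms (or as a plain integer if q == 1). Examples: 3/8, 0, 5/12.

Answer: 1/9

Derivation:
Chain of 3 gears, tooth counts: [9, 15, 21]
  gear 0: T0=9, direction=positive, advance = 154 mod 9 = 1 teeth = 1/9 turn
  gear 1: T1=15, direction=negative, advance = 154 mod 15 = 4 teeth = 4/15 turn
  gear 2: T2=21, direction=positive, advance = 154 mod 21 = 7 teeth = 7/21 turn
Gear 0: 154 mod 9 = 1
Fraction = 1 / 9 = 1/9 (gcd(1,9)=1) = 1/9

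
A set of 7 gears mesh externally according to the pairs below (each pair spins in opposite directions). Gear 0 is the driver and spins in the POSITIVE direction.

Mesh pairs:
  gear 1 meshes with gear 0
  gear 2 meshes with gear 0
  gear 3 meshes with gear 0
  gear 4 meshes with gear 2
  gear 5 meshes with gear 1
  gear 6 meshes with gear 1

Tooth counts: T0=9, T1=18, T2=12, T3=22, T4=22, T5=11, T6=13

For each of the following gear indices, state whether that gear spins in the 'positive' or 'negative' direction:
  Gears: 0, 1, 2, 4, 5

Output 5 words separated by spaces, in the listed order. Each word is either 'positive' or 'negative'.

Gear 0 (driver): positive (depth 0)
  gear 1: meshes with gear 0 -> depth 1 -> negative (opposite of gear 0)
  gear 2: meshes with gear 0 -> depth 1 -> negative (opposite of gear 0)
  gear 3: meshes with gear 0 -> depth 1 -> negative (opposite of gear 0)
  gear 4: meshes with gear 2 -> depth 2 -> positive (opposite of gear 2)
  gear 5: meshes with gear 1 -> depth 2 -> positive (opposite of gear 1)
  gear 6: meshes with gear 1 -> depth 2 -> positive (opposite of gear 1)
Queried indices 0, 1, 2, 4, 5 -> positive, negative, negative, positive, positive

Answer: positive negative negative positive positive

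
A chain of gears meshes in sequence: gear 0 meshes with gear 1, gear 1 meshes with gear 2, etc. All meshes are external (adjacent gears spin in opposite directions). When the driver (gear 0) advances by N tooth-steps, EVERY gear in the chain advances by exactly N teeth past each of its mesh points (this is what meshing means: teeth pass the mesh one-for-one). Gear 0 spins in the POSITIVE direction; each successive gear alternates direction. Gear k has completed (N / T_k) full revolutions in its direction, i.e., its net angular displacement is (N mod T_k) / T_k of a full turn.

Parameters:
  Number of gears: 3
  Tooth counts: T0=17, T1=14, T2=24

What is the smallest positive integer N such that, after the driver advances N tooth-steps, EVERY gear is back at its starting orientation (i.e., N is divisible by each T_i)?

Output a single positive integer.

Gear k returns to start when N is a multiple of T_k.
All gears at start simultaneously when N is a common multiple of [17, 14, 24]; the smallest such N is lcm(17, 14, 24).
Start: lcm = T0 = 17
Fold in T1=14: gcd(17, 14) = 1; lcm(17, 14) = 17 * 14 / 1 = 238 / 1 = 238
Fold in T2=24: gcd(238, 24) = 2; lcm(238, 24) = 238 * 24 / 2 = 5712 / 2 = 2856
Full cycle length = 2856

Answer: 2856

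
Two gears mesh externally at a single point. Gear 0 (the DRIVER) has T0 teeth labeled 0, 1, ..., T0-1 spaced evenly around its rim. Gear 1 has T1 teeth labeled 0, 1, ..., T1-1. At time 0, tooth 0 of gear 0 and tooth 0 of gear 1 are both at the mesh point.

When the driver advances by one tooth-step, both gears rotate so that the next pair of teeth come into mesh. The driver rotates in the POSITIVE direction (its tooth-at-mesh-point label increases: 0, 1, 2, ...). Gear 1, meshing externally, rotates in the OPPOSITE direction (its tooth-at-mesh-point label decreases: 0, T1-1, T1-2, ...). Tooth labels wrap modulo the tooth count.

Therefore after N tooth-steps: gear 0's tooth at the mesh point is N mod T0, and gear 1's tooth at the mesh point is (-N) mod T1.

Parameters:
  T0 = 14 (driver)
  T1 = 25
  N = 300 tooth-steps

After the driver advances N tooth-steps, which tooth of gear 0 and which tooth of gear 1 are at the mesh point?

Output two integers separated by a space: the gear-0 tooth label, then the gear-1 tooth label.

Answer: 6 0

Derivation:
Gear 0 (driver, T0=14): tooth at mesh = N mod T0
  300 = 21 * 14 + 6, so 300 mod 14 = 6
  gear 0 tooth = 6
Gear 1 (driven, T1=25): tooth at mesh = (-N) mod T1
  300 = 12 * 25 + 0, so 300 mod 25 = 0
  (-300) mod 25 = 0
Mesh after 300 steps: gear-0 tooth 6 meets gear-1 tooth 0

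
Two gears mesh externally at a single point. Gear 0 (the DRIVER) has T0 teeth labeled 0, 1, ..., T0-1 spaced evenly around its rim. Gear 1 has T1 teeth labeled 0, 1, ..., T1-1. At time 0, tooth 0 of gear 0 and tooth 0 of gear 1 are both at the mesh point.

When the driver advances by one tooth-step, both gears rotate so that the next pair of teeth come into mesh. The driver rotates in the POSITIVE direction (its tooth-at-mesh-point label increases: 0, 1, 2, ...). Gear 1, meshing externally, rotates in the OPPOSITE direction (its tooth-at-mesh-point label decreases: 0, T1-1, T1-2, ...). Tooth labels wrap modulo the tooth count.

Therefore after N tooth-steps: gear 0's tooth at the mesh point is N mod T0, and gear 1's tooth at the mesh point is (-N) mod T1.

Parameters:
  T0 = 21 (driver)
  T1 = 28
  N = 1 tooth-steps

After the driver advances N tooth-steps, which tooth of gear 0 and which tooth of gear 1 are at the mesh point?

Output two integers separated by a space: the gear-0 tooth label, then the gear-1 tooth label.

Gear 0 (driver, T0=21): tooth at mesh = N mod T0
  1 = 0 * 21 + 1, so 1 mod 21 = 1
  gear 0 tooth = 1
Gear 1 (driven, T1=28): tooth at mesh = (-N) mod T1
  1 = 0 * 28 + 1, so 1 mod 28 = 1
  (-1) mod 28 = (-1) mod 28 = 28 - 1 = 27
Mesh after 1 steps: gear-0 tooth 1 meets gear-1 tooth 27

Answer: 1 27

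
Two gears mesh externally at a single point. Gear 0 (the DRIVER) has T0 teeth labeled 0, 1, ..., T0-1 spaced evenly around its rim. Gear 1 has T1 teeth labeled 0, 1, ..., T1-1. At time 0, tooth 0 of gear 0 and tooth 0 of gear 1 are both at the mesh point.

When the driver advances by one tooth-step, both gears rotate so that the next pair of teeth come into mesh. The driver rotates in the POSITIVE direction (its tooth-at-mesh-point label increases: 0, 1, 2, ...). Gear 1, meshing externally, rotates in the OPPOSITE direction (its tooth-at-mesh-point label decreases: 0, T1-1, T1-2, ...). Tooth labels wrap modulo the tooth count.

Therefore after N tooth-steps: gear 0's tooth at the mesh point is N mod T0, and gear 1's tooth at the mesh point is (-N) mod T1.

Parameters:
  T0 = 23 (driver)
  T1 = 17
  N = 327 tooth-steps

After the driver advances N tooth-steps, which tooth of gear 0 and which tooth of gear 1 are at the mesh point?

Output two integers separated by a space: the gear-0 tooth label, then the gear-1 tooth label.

Gear 0 (driver, T0=23): tooth at mesh = N mod T0
  327 = 14 * 23 + 5, so 327 mod 23 = 5
  gear 0 tooth = 5
Gear 1 (driven, T1=17): tooth at mesh = (-N) mod T1
  327 = 19 * 17 + 4, so 327 mod 17 = 4
  (-327) mod 17 = (-4) mod 17 = 17 - 4 = 13
Mesh after 327 steps: gear-0 tooth 5 meets gear-1 tooth 13

Answer: 5 13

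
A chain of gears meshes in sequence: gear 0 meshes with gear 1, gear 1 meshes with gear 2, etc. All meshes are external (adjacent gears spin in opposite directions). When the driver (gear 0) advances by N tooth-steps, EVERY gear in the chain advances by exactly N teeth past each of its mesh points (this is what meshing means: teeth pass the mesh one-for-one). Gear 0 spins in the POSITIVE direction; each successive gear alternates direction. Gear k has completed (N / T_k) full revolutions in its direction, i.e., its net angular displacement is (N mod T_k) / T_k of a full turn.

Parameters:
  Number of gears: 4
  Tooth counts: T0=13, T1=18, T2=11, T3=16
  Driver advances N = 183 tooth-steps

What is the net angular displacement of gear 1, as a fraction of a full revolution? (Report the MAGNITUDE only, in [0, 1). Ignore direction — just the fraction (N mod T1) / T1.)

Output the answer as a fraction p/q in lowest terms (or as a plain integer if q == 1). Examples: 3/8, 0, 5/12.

Answer: 1/6

Derivation:
Chain of 4 gears, tooth counts: [13, 18, 11, 16]
  gear 0: T0=13, direction=positive, advance = 183 mod 13 = 1 teeth = 1/13 turn
  gear 1: T1=18, direction=negative, advance = 183 mod 18 = 3 teeth = 3/18 turn
  gear 2: T2=11, direction=positive, advance = 183 mod 11 = 7 teeth = 7/11 turn
  gear 3: T3=16, direction=negative, advance = 183 mod 16 = 7 teeth = 7/16 turn
Gear 1: 183 mod 18 = 3
Fraction = 3 / 18 = 1/6 (gcd(3,18)=3) = 1/6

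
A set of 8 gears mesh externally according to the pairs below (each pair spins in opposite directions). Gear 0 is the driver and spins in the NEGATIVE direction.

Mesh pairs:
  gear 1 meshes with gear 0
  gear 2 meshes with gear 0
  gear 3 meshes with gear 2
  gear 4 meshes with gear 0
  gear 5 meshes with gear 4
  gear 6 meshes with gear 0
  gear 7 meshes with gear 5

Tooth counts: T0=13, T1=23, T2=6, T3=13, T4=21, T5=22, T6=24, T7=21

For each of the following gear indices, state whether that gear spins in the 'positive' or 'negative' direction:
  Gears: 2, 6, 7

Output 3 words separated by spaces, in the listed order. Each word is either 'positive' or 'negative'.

Answer: positive positive positive

Derivation:
Gear 0 (driver): negative (depth 0)
  gear 1: meshes with gear 0 -> depth 1 -> positive (opposite of gear 0)
  gear 2: meshes with gear 0 -> depth 1 -> positive (opposite of gear 0)
  gear 3: meshes with gear 2 -> depth 2 -> negative (opposite of gear 2)
  gear 4: meshes with gear 0 -> depth 1 -> positive (opposite of gear 0)
  gear 5: meshes with gear 4 -> depth 2 -> negative (opposite of gear 4)
  gear 6: meshes with gear 0 -> depth 1 -> positive (opposite of gear 0)
  gear 7: meshes with gear 5 -> depth 3 -> positive (opposite of gear 5)
Queried indices 2, 6, 7 -> positive, positive, positive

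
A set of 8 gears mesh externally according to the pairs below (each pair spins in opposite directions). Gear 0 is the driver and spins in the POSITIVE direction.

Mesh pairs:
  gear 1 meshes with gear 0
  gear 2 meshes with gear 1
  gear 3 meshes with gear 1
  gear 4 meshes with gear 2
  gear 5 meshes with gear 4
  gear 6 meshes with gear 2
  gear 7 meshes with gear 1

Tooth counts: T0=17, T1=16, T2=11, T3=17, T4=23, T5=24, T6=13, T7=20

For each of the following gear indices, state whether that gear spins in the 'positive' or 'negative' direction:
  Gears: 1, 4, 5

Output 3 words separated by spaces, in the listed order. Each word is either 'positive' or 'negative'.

Gear 0 (driver): positive (depth 0)
  gear 1: meshes with gear 0 -> depth 1 -> negative (opposite of gear 0)
  gear 2: meshes with gear 1 -> depth 2 -> positive (opposite of gear 1)
  gear 3: meshes with gear 1 -> depth 2 -> positive (opposite of gear 1)
  gear 4: meshes with gear 2 -> depth 3 -> negative (opposite of gear 2)
  gear 5: meshes with gear 4 -> depth 4 -> positive (opposite of gear 4)
  gear 6: meshes with gear 2 -> depth 3 -> negative (opposite of gear 2)
  gear 7: meshes with gear 1 -> depth 2 -> positive (opposite of gear 1)
Queried indices 1, 4, 5 -> negative, negative, positive

Answer: negative negative positive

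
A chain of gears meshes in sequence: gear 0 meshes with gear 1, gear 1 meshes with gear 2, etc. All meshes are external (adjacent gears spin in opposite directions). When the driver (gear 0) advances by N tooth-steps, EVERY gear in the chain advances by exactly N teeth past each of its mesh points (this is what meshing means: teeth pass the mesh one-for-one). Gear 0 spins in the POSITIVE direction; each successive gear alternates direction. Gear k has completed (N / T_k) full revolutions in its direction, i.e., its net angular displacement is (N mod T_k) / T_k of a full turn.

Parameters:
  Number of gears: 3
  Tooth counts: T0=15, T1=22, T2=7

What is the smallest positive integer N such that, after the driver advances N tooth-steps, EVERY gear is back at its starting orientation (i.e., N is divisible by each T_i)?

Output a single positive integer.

Answer: 2310

Derivation:
Gear k returns to start when N is a multiple of T_k.
All gears at start simultaneously when N is a common multiple of [15, 22, 7]; the smallest such N is lcm(15, 22, 7).
Start: lcm = T0 = 15
Fold in T1=22: gcd(15, 22) = 1; lcm(15, 22) = 15 * 22 / 1 = 330 / 1 = 330
Fold in T2=7: gcd(330, 7) = 1; lcm(330, 7) = 330 * 7 / 1 = 2310 / 1 = 2310
Full cycle length = 2310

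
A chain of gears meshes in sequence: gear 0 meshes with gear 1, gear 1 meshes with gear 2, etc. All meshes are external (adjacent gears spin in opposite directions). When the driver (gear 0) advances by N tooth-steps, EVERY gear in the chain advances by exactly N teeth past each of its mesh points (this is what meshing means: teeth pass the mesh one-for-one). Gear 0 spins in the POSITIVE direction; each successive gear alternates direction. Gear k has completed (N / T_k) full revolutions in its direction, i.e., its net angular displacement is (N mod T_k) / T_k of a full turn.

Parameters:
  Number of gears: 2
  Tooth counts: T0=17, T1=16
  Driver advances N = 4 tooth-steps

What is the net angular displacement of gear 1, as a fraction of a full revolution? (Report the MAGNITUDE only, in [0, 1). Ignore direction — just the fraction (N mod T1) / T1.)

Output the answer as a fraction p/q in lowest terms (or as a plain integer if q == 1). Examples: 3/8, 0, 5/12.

Chain of 2 gears, tooth counts: [17, 16]
  gear 0: T0=17, direction=positive, advance = 4 mod 17 = 4 teeth = 4/17 turn
  gear 1: T1=16, direction=negative, advance = 4 mod 16 = 4 teeth = 4/16 turn
Gear 1: 4 mod 16 = 4
Fraction = 4 / 16 = 1/4 (gcd(4,16)=4) = 1/4

Answer: 1/4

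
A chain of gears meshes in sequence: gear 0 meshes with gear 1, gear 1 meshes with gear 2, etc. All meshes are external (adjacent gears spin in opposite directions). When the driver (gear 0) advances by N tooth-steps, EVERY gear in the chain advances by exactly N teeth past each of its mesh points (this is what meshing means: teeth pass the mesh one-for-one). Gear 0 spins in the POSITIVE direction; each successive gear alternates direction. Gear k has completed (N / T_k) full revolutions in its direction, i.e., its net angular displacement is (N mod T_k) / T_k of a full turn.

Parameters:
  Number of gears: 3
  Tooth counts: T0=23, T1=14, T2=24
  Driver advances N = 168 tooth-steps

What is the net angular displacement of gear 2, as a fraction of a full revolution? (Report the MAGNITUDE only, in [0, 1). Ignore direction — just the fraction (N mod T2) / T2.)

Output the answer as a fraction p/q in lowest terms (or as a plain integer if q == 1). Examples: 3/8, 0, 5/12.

Chain of 3 gears, tooth counts: [23, 14, 24]
  gear 0: T0=23, direction=positive, advance = 168 mod 23 = 7 teeth = 7/23 turn
  gear 1: T1=14, direction=negative, advance = 168 mod 14 = 0 teeth = 0/14 turn
  gear 2: T2=24, direction=positive, advance = 168 mod 24 = 0 teeth = 0/24 turn
Gear 2: 168 mod 24 = 0
Fraction = 0 / 24 = 0/1 (gcd(0,24)=24) = 0

Answer: 0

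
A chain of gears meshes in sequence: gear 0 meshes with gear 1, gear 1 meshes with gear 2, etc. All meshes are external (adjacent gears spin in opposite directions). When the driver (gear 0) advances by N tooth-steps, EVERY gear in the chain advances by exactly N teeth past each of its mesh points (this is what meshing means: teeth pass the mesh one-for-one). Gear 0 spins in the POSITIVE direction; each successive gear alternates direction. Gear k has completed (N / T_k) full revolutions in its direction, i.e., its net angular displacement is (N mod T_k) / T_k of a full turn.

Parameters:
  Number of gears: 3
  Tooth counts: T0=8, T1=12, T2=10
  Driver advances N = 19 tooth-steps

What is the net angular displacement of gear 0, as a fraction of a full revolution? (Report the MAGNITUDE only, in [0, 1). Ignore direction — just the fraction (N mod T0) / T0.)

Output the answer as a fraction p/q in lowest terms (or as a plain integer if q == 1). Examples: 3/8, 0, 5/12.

Chain of 3 gears, tooth counts: [8, 12, 10]
  gear 0: T0=8, direction=positive, advance = 19 mod 8 = 3 teeth = 3/8 turn
  gear 1: T1=12, direction=negative, advance = 19 mod 12 = 7 teeth = 7/12 turn
  gear 2: T2=10, direction=positive, advance = 19 mod 10 = 9 teeth = 9/10 turn
Gear 0: 19 mod 8 = 3
Fraction = 3 / 8 = 3/8 (gcd(3,8)=1) = 3/8

Answer: 3/8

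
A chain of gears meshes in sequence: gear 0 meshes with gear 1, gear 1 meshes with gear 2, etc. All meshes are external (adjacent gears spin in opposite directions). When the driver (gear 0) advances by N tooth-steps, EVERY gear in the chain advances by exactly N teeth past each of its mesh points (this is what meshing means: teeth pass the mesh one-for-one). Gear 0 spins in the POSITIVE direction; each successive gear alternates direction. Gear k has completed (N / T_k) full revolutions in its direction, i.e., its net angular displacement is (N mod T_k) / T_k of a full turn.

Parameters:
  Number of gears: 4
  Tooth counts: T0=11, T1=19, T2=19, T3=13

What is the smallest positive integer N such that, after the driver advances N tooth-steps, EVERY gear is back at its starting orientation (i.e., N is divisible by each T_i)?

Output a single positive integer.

Answer: 2717

Derivation:
Gear k returns to start when N is a multiple of T_k.
All gears at start simultaneously when N is a common multiple of [11, 19, 19, 13]; the smallest such N is lcm(11, 19, 19, 13).
Start: lcm = T0 = 11
Fold in T1=19: gcd(11, 19) = 1; lcm(11, 19) = 11 * 19 / 1 = 209 / 1 = 209
Fold in T2=19: gcd(209, 19) = 19; lcm(209, 19) = 209 * 19 / 19 = 3971 / 19 = 209
Fold in T3=13: gcd(209, 13) = 1; lcm(209, 13) = 209 * 13 / 1 = 2717 / 1 = 2717
Full cycle length = 2717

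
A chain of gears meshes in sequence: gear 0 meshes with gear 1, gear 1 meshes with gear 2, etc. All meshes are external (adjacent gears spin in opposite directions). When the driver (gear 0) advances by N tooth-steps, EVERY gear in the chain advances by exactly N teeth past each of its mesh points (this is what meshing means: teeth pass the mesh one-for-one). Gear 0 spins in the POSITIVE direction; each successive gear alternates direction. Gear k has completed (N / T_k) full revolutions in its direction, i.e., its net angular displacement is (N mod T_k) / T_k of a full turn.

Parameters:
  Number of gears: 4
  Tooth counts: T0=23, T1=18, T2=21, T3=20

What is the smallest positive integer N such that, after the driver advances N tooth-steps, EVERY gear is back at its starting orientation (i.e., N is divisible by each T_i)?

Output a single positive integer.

Answer: 28980

Derivation:
Gear k returns to start when N is a multiple of T_k.
All gears at start simultaneously when N is a common multiple of [23, 18, 21, 20]; the smallest such N is lcm(23, 18, 21, 20).
Start: lcm = T0 = 23
Fold in T1=18: gcd(23, 18) = 1; lcm(23, 18) = 23 * 18 / 1 = 414 / 1 = 414
Fold in T2=21: gcd(414, 21) = 3; lcm(414, 21) = 414 * 21 / 3 = 8694 / 3 = 2898
Fold in T3=20: gcd(2898, 20) = 2; lcm(2898, 20) = 2898 * 20 / 2 = 57960 / 2 = 28980
Full cycle length = 28980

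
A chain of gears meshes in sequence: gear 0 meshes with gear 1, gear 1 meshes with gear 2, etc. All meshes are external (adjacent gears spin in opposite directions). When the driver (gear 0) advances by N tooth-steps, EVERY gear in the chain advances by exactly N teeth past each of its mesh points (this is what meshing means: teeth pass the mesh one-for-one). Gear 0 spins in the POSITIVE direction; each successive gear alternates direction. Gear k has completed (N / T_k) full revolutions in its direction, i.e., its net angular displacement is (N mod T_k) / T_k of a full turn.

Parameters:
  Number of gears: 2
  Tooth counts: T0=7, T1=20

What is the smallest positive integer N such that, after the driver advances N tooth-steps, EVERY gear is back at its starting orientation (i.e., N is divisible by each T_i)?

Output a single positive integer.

Gear k returns to start when N is a multiple of T_k.
All gears at start simultaneously when N is a common multiple of [7, 20]; the smallest such N is lcm(7, 20).
Start: lcm = T0 = 7
Fold in T1=20: gcd(7, 20) = 1; lcm(7, 20) = 7 * 20 / 1 = 140 / 1 = 140
Full cycle length = 140

Answer: 140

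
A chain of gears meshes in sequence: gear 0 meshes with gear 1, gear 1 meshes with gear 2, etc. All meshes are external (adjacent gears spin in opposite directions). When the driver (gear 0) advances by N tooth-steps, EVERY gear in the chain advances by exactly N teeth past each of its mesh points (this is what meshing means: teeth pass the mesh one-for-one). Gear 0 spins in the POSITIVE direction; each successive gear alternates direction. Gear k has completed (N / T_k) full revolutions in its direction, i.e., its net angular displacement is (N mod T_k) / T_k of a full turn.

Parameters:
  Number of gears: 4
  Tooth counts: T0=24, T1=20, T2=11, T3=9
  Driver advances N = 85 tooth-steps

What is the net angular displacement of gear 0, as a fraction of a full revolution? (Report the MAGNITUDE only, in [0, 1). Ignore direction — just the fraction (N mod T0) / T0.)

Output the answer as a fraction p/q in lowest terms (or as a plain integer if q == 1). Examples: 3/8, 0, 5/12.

Answer: 13/24

Derivation:
Chain of 4 gears, tooth counts: [24, 20, 11, 9]
  gear 0: T0=24, direction=positive, advance = 85 mod 24 = 13 teeth = 13/24 turn
  gear 1: T1=20, direction=negative, advance = 85 mod 20 = 5 teeth = 5/20 turn
  gear 2: T2=11, direction=positive, advance = 85 mod 11 = 8 teeth = 8/11 turn
  gear 3: T3=9, direction=negative, advance = 85 mod 9 = 4 teeth = 4/9 turn
Gear 0: 85 mod 24 = 13
Fraction = 13 / 24 = 13/24 (gcd(13,24)=1) = 13/24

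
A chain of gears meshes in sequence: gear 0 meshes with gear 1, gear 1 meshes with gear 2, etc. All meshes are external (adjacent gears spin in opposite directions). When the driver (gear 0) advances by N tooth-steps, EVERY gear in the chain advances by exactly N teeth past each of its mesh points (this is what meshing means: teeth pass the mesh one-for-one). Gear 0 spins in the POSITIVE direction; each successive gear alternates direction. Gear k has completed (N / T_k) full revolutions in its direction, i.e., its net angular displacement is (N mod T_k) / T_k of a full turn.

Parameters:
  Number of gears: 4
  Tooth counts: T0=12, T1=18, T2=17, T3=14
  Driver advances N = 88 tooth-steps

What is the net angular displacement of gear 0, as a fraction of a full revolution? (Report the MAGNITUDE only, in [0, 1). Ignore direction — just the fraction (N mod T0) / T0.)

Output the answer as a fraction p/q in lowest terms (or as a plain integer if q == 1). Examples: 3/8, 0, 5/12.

Answer: 1/3

Derivation:
Chain of 4 gears, tooth counts: [12, 18, 17, 14]
  gear 0: T0=12, direction=positive, advance = 88 mod 12 = 4 teeth = 4/12 turn
  gear 1: T1=18, direction=negative, advance = 88 mod 18 = 16 teeth = 16/18 turn
  gear 2: T2=17, direction=positive, advance = 88 mod 17 = 3 teeth = 3/17 turn
  gear 3: T3=14, direction=negative, advance = 88 mod 14 = 4 teeth = 4/14 turn
Gear 0: 88 mod 12 = 4
Fraction = 4 / 12 = 1/3 (gcd(4,12)=4) = 1/3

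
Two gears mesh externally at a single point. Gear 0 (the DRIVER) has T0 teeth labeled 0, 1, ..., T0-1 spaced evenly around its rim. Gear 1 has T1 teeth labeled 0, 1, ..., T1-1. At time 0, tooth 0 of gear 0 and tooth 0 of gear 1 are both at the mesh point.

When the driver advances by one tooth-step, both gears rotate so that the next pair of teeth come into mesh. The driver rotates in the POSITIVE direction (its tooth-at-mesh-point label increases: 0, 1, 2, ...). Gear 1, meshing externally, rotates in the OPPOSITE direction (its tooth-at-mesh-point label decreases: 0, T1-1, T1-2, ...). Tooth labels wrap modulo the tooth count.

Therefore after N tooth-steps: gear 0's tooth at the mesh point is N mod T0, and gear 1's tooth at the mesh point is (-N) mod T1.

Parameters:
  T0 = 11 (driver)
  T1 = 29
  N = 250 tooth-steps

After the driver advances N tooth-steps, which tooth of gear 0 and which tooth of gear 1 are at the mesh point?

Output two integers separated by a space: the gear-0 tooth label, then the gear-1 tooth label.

Answer: 8 11

Derivation:
Gear 0 (driver, T0=11): tooth at mesh = N mod T0
  250 = 22 * 11 + 8, so 250 mod 11 = 8
  gear 0 tooth = 8
Gear 1 (driven, T1=29): tooth at mesh = (-N) mod T1
  250 = 8 * 29 + 18, so 250 mod 29 = 18
  (-250) mod 29 = (-18) mod 29 = 29 - 18 = 11
Mesh after 250 steps: gear-0 tooth 8 meets gear-1 tooth 11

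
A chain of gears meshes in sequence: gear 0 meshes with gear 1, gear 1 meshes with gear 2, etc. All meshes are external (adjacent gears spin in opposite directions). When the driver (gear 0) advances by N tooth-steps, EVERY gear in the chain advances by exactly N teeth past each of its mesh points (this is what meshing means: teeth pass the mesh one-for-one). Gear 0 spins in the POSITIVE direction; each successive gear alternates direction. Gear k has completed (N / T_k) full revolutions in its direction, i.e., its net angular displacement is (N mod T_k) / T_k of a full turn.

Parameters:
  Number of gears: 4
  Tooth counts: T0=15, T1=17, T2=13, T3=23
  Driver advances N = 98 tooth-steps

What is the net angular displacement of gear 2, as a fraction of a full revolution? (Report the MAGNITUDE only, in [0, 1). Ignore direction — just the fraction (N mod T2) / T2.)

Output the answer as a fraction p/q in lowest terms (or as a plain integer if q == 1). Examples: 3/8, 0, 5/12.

Answer: 7/13

Derivation:
Chain of 4 gears, tooth counts: [15, 17, 13, 23]
  gear 0: T0=15, direction=positive, advance = 98 mod 15 = 8 teeth = 8/15 turn
  gear 1: T1=17, direction=negative, advance = 98 mod 17 = 13 teeth = 13/17 turn
  gear 2: T2=13, direction=positive, advance = 98 mod 13 = 7 teeth = 7/13 turn
  gear 3: T3=23, direction=negative, advance = 98 mod 23 = 6 teeth = 6/23 turn
Gear 2: 98 mod 13 = 7
Fraction = 7 / 13 = 7/13 (gcd(7,13)=1) = 7/13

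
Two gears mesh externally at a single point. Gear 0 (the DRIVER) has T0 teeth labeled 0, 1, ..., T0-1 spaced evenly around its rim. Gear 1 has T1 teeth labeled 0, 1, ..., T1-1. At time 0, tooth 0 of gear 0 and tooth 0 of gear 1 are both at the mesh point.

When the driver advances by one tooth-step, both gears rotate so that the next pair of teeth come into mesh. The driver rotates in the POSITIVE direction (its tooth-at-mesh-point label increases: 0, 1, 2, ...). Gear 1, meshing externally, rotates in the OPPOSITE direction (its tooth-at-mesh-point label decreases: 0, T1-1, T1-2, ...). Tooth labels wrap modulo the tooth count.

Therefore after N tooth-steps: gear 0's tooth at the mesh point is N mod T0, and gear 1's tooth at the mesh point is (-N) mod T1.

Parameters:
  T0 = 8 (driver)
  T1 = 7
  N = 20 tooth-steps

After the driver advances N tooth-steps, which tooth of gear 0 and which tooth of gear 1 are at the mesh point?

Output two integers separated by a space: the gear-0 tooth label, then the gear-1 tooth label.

Answer: 4 1

Derivation:
Gear 0 (driver, T0=8): tooth at mesh = N mod T0
  20 = 2 * 8 + 4, so 20 mod 8 = 4
  gear 0 tooth = 4
Gear 1 (driven, T1=7): tooth at mesh = (-N) mod T1
  20 = 2 * 7 + 6, so 20 mod 7 = 6
  (-20) mod 7 = (-6) mod 7 = 7 - 6 = 1
Mesh after 20 steps: gear-0 tooth 4 meets gear-1 tooth 1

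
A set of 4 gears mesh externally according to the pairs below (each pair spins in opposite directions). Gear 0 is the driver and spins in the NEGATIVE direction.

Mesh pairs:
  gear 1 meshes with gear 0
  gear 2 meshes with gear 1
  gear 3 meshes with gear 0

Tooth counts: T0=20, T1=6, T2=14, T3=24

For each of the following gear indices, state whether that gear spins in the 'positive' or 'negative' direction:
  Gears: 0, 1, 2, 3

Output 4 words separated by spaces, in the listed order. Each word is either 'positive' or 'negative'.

Gear 0 (driver): negative (depth 0)
  gear 1: meshes with gear 0 -> depth 1 -> positive (opposite of gear 0)
  gear 2: meshes with gear 1 -> depth 2 -> negative (opposite of gear 1)
  gear 3: meshes with gear 0 -> depth 1 -> positive (opposite of gear 0)
Queried indices 0, 1, 2, 3 -> negative, positive, negative, positive

Answer: negative positive negative positive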